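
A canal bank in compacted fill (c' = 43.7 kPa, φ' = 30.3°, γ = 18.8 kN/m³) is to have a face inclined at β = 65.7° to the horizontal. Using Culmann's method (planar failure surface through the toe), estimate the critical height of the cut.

H_c = 39.58 m

Culmann's analysis gives the critical failure plane at α_cr = (β + φ')/2 = (65.7 + 30.3)/2 = 48.0°, and the critical height
H_c = (4c'/γ) · sinβ cosφ' / [1 − cos(β − φ')]
    = (4·43.7/18.8) · sin65.7°·cos30.3° / [1 − cos(35.4°)]
    = 9.298 · 0.9114·0.8634 / [1 − 0.8151]
    = 9.298 · 0.7869 / 0.1849
    = 39.58 m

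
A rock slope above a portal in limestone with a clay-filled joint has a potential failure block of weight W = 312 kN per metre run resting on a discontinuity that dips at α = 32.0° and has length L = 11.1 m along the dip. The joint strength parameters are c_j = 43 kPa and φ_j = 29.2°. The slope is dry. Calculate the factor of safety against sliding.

FS = 3.78

Resolving the block weight along and normal to the plane and applying the Mohr–Coulomb strength on the joint:
N' = W cosα = 312·cos32.0° = 264.6 kN/m
Driving force T = W sinα = 312·sin32.0° = 165.3 kN/m
Resisting force R = c_j·L + N'·tanφ_j = 43·11.1 + 264.6·tan29.2° = 477.3 + 147.9 = 625.2 kN/m
FS = R / T = 625.2 / 165.3 = 3.781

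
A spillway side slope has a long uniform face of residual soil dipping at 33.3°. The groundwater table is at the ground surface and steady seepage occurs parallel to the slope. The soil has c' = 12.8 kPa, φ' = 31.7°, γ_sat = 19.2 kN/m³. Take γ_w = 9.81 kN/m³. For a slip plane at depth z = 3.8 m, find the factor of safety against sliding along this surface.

FS = 0.84

With seepage parallel to the slope and the water table at the surface, the effective normal stress on the slip plane uses the buoyant unit weight γ' = γ_sat − γ_w while the driving shear stress uses γ_sat:
FS = [c' + γ' z cos²β tanφ'] / [γ_sat z sinβ cosβ]
γ' = 19.2 − 9.81 = 9.39 kN/m³
Numerator = 12.8 + 9.39·3.8·cos²33.3°·tan31.7° = 12.8 + 9.39·3.8·0.6986·0.6176 = 28.195 kPa
Denominator = 19.2·3.8·sin33.3°·cos33.3° = 19.2·3.8·0.5490·0.8358 = 33.480 kPa
FS = 28.195 / 33.480 = 0.842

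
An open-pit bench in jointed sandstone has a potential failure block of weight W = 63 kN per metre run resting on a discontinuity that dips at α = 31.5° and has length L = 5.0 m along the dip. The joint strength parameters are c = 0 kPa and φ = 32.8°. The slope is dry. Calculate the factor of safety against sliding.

FS = 1.05

Resolving the block weight along and normal to the plane and applying the Mohr–Coulomb strength on the joint:
N' = W cosα = 63·cos31.5° = 53.7 kN/m
Driving force T = W sinα = 63·sin31.5° = 32.9 kN/m
Resisting force R = c·L + N'·tanφ = 0·5.0 + 53.7·tan32.8° = 0.0 + 34.6 = 34.6 kN/m
FS = R / T = 34.6 / 32.9 = 1.052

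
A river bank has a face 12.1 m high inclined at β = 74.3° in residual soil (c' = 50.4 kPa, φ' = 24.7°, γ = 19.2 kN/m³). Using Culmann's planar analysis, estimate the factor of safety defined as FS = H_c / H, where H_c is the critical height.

H_c = (4c'/γ) · sinβ cosφ' / [1 − cos(β − φ')]
    = (4·50.4/19.2) · sin74.3°·cos24.7° / [1 − cos49.6°]
    = 10.500 · 0.8746 / 0.3519 = 26.10 m
FS = H_c / H = 26.10 / 12.1 = 2.157

FS = 2.16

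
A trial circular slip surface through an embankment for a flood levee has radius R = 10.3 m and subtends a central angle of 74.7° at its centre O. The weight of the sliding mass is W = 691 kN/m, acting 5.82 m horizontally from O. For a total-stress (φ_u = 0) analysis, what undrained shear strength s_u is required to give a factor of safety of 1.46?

s_u = 42.5 kPa

FS = s_u·L_a·R / (W·d), so s_u = FS·W·d / (L_a·R).
Arc length L_a = R·θ = 10.3·(74.7°·π/180) = 10.3·1.3038 = 13.43 m
s_u = 1.46·691·5.82 / (13.43·10.3) = 5871.6 / 138.32 = 42.45 kPa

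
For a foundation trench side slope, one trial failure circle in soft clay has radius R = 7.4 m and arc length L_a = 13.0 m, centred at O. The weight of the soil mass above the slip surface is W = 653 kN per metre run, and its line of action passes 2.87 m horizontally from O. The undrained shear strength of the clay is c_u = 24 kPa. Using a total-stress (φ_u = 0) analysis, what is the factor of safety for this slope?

FS = 1.23

Taking moments about the centre O, the resisting moment is provided by the undrained shear strength acting along the arc:
M_R = c_u·L_a·R = 24·13.00·7.4 = 2308.8 kN·m/m
M_D = W·d = 653·2.87 = 1874.1 kN·m/m
FS = M_R / M_D = 2308.8 / 1874.1 = 1.232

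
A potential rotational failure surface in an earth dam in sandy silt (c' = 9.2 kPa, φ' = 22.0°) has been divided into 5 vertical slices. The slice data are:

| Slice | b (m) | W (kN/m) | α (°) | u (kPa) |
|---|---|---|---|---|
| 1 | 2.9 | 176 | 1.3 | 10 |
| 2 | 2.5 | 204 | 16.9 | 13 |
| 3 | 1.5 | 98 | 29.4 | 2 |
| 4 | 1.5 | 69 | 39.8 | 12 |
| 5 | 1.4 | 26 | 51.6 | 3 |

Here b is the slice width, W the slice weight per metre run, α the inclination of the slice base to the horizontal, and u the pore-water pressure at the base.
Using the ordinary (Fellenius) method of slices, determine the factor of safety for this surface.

FS = 1.58

Ordinary method of slices: FS = Σ[c'·Δl_i + (W_i cosα_i − u_i·Δl_i)·tanφ'] / Σ W_i sinα_i, with Δl_i = b_i / cosα_i.
Slice 1: Δl = 2.9/cos1.3° = 2.901 m; N'_1 = 176·cos1.3° − 10·2.901 = 146.9; c'Δl = 26.69; W sinα = 4.0
Slice 2: Δl = 2.5/cos16.9° = 2.613 m; N'_2 = 204·cos16.9° − 13·2.613 = 161.2; c'Δl = 24.04; W sinα = 59.3
Slice 3: Δl = 1.5/cos29.4° = 1.722 m; N'_3 = 98·cos29.4° − 2·1.722 = 81.9; c'Δl = 15.84; W sinα = 48.1
Slice 4: Δl = 1.5/cos39.8° = 1.952 m; N'_4 = 69·cos39.8° − 12·1.952 = 29.6; c'Δl = 17.96; W sinα = 44.2
Slice 5: Δl = 1.4/cos51.6° = 2.254 m; N'_5 = 26·cos51.6° − 3·2.254 = 9.4; c'Δl = 20.74; W sinα = 20.4
Σc'Δl = 105.3 kN/m; ΣN' = 429.1 kN/m; ΣW sinα = 175.9 kN/m
Resisting = 105.3 + 429.1·tan22.0° = 105.3 + 173.4 = 278.6 kN/m
FS = 278.6 / 175.9 = 1.584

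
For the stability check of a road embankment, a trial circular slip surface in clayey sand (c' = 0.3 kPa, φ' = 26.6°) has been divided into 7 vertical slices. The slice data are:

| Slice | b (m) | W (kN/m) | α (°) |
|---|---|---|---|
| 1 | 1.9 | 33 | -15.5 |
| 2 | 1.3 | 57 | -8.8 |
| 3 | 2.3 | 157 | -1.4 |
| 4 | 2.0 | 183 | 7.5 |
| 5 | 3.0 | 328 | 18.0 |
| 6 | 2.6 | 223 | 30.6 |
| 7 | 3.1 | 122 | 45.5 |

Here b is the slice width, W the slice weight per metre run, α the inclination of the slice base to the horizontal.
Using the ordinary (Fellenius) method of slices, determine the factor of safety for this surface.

Ordinary method of slices: FS = Σ[c'·Δl_i + (W_i cosα_i)·tanφ'] / Σ W_i sinα_i, with Δl_i = b_i / cosα_i.
Slice 1: Δl = 1.9/cos(-15.5°) = 1.972 m; N'_1 = 33·cos(-15.5°) = 31.8; c'Δl = 0.59; W sinα = -8.8
Slice 2: Δl = 1.3/cos(-8.8°) = 1.315 m; N'_2 = 57·cos(-8.8°) = 56.3; c'Δl = 0.39; W sinα = -8.7
Slice 3: Δl = 2.3/cos(-1.4°) = 2.301 m; N'_3 = 157·cos(-1.4°) = 157.0; c'Δl = 0.69; W sinα = -3.8
Slice 4: Δl = 2.0/cos7.5° = 2.017 m; N'_4 = 183·cos7.5° = 181.4; c'Δl = 0.61; W sinα = 23.9
Slice 5: Δl = 3.0/cos18.0° = 3.154 m; N'_5 = 328·cos18.0° = 311.9; c'Δl = 0.95; W sinα = 101.4
Slice 6: Δl = 2.6/cos30.6° = 3.021 m; N'_6 = 223·cos30.6° = 191.9; c'Δl = 0.91; W sinα = 113.5
Slice 7: Δl = 3.1/cos45.5° = 4.423 m; N'_7 = 122·cos45.5° = 85.5; c'Δl = 1.33; W sinα = 87.0
Σc'Δl = 5.5 kN/m; ΣN' = 1015.9 kN/m; ΣW sinα = 304.4 kN/m
Resisting = 5.5 + 1015.9·tan26.6° = 5.5 + 508.7 = 514.2 kN/m
FS = 514.2 / 304.4 = 1.689

FS = 1.69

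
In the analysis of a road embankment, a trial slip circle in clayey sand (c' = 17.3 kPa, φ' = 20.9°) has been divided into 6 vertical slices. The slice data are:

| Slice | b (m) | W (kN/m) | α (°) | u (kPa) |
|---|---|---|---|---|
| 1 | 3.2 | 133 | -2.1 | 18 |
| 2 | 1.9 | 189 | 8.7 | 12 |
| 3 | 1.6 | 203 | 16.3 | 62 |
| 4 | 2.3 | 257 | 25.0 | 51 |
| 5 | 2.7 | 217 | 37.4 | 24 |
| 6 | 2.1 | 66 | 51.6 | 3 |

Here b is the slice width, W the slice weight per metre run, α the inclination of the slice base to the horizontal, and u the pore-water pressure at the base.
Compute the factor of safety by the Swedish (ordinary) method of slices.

FS = 1.32

Ordinary method of slices: FS = Σ[c'·Δl_i + (W_i cosα_i − u_i·Δl_i)·tanφ'] / Σ W_i sinα_i, with Δl_i = b_i / cosα_i.
Slice 1: Δl = 3.2/cos(-2.1°) = 3.202 m; N'_1 = 133·cos(-2.1°) − 18·3.202 = 75.3; c'Δl = 55.40; W sinα = -4.9
Slice 2: Δl = 1.9/cos8.7° = 1.922 m; N'_2 = 189·cos8.7° − 12·1.922 = 163.8; c'Δl = 33.25; W sinα = 28.6
Slice 3: Δl = 1.6/cos16.3° = 1.667 m; N'_3 = 203·cos16.3° − 62·1.667 = 91.5; c'Δl = 28.84; W sinα = 57.0
Slice 4: Δl = 2.3/cos25.0° = 2.538 m; N'_4 = 257·cos25.0° − 51·2.538 = 103.5; c'Δl = 43.90; W sinα = 108.6
Slice 5: Δl = 2.7/cos37.4° = 3.399 m; N'_5 = 217·cos37.4° − 24·3.399 = 90.8; c'Δl = 58.80; W sinα = 131.8
Slice 6: Δl = 2.1/cos51.6° = 3.381 m; N'_6 = 66·cos51.6° − 3·3.381 = 30.9; c'Δl = 58.49; W sinα = 51.7
Σc'Δl = 278.7 kN/m; ΣN' = 555.7 kN/m; ΣW sinα = 372.8 kN/m
Resisting = 278.7 + 555.7·tan20.9° = 278.7 + 212.2 = 490.9 kN/m
FS = 490.9 / 372.8 = 1.317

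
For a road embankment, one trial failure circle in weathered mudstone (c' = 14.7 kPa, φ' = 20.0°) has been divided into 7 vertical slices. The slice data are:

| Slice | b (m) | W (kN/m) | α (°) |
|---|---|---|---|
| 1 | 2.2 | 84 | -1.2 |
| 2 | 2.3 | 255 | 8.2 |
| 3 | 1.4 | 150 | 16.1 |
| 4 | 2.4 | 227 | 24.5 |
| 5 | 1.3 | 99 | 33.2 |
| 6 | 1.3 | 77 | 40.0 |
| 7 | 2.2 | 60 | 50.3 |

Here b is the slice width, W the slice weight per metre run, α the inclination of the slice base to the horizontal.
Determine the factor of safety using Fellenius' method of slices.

FS = 1.69

Ordinary method of slices: FS = Σ[c'·Δl_i + (W_i cosα_i)·tanφ'] / Σ W_i sinα_i, with Δl_i = b_i / cosα_i.
Slice 1: Δl = 2.2/cos(-1.2°) = 2.200 m; N'_1 = 84·cos(-1.2°) = 84.0; c'Δl = 32.35; W sinα = -1.8
Slice 2: Δl = 2.3/cos8.2° = 2.324 m; N'_2 = 255·cos8.2° = 252.4; c'Δl = 34.16; W sinα = 36.4
Slice 3: Δl = 1.4/cos16.1° = 1.457 m; N'_3 = 150·cos16.1° = 144.1; c'Δl = 21.42; W sinα = 41.6
Slice 4: Δl = 2.4/cos24.5° = 2.637 m; N'_4 = 227·cos24.5° = 206.6; c'Δl = 38.77; W sinα = 94.1
Slice 5: Δl = 1.3/cos33.2° = 1.554 m; N'_5 = 99·cos33.2° = 82.8; c'Δl = 22.84; W sinα = 54.2
Slice 6: Δl = 1.3/cos40.0° = 1.697 m; N'_6 = 77·cos40.0° = 59.0; c'Δl = 24.95; W sinα = 49.5
Slice 7: Δl = 2.2/cos50.3° = 3.444 m; N'_7 = 60·cos50.3° = 38.3; c'Δl = 50.63; W sinα = 46.2
Σc'Δl = 225.1 kN/m; ΣN' = 867.2 kN/m; ΣW sinα = 320.2 kN/m
Resisting = 225.1 + 867.2·tan20.0° = 225.1 + 315.6 = 540.7 kN/m
FS = 540.7 / 320.2 = 1.689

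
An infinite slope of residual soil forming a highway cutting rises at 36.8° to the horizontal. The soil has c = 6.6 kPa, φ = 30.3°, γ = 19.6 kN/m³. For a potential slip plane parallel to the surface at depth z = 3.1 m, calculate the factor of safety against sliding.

FS = 1.01

For an infinite slope with a slip plane parallel to the surface (no pore pressure): FS = [c + γz cos²β tanφ] / [γz sinβ cosβ].
γz = 19.6·3.1 = 60.76 kN/m²
Numerator = 6.6 + 60.76·cos²36.8°·tan30.3° = 6.6 + 60.76·0.6412·0.5844 = 29.365 kPa
Denominator = 60.76·sin36.8°·cos36.8° = 60.76·0.5990·0.8007 = 29.144 kPa
FS = 29.365 / 29.144 = 1.008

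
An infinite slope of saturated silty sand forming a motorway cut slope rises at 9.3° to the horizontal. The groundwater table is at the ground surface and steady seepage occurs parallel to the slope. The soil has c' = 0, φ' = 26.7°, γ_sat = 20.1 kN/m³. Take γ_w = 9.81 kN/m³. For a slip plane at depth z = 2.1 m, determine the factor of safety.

With seepage parallel to the slope and the water table at the surface, the effective normal stress on the slip plane uses the buoyant unit weight γ' = γ_sat − γ_w while the driving shear stress uses γ_sat:
FS = [c' + γ' z cos²β tanφ'] / [γ_sat z sinβ cosβ]
(For c' = 0 this reduces to FS = (γ'/γ_sat)·tanφ'/tanβ.)
γ' = 20.1 − 9.81 = 10.29 kN/m³
Numerator = 0.0 + 10.29·2.1·cos²9.3°·tan26.7° = 0.0 + 10.29·2.1·0.9739·0.5029 = 10.584 kPa
Denominator = 20.1·2.1·sin9.3°·cos9.3° = 20.1·2.1·0.1616·0.9869 = 6.732 kPa
FS = 10.584 / 6.732 = 1.572

FS = 1.57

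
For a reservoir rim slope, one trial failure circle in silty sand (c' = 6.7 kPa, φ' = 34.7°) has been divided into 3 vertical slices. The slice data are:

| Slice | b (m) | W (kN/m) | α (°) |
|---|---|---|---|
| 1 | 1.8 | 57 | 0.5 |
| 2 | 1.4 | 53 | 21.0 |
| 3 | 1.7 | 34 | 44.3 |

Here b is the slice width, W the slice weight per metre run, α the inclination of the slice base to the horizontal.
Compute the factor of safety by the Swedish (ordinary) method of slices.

Ordinary method of slices: FS = Σ[c'·Δl_i + (W_i cosα_i)·tanφ'] / Σ W_i sinα_i, with Δl_i = b_i / cosα_i.
Slice 1: Δl = 1.8/cos0.5° = 1.800 m; N'_1 = 57·cos0.5° = 57.0; c'Δl = 12.06; W sinα = 0.5
Slice 2: Δl = 1.4/cos21.0° = 1.500 m; N'_2 = 53·cos21.0° = 49.5; c'Δl = 10.05; W sinα = 19.0
Slice 3: Δl = 1.7/cos44.3° = 2.375 m; N'_3 = 34·cos44.3° = 24.3; c'Δl = 15.91; W sinα = 23.7
Σc'Δl = 38.0 kN/m; ΣN' = 130.8 kN/m; ΣW sinα = 43.2 kN/m
Resisting = 38.0 + 130.8·tan34.7° = 38.0 + 90.6 = 128.6 kN/m
FS = 128.6 / 43.2 = 2.974

FS = 2.97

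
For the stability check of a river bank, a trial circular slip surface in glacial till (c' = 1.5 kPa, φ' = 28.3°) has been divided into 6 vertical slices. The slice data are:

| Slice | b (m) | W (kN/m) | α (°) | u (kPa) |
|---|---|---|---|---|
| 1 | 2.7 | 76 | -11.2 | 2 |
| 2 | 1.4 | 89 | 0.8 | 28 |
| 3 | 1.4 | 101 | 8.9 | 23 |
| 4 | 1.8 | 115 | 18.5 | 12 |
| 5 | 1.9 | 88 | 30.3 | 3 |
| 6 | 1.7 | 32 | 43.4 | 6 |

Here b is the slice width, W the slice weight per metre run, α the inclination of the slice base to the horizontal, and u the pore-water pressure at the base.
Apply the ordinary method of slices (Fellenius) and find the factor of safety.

FS = 1.97

Ordinary method of slices: FS = Σ[c'·Δl_i + (W_i cosα_i − u_i·Δl_i)·tanφ'] / Σ W_i sinα_i, with Δl_i = b_i / cosα_i.
Slice 1: Δl = 2.7/cos(-11.2°) = 2.752 m; N'_1 = 76·cos(-11.2°) − 2·2.752 = 69.0; c'Δl = 4.13; W sinα = -14.8
Slice 2: Δl = 1.4/cos0.8° = 1.400 m; N'_2 = 89·cos0.8° − 28·1.400 = 49.8; c'Δl = 2.10; W sinα = 1.2
Slice 3: Δl = 1.4/cos8.9° = 1.417 m; N'_3 = 101·cos8.9° − 23·1.417 = 67.2; c'Δl = 2.13; W sinα = 15.6
Slice 4: Δl = 1.8/cos18.5° = 1.898 m; N'_4 = 115·cos18.5° − 12·1.898 = 86.3; c'Δl = 2.85; W sinα = 36.5
Slice 5: Δl = 1.9/cos30.3° = 2.201 m; N'_5 = 88·cos30.3° − 3·2.201 = 69.4; c'Δl = 3.30; W sinα = 44.4
Slice 6: Δl = 1.7/cos43.4° = 2.340 m; N'_6 = 32·cos43.4° − 6·2.340 = 9.2; c'Δl = 3.51; W sinα = 22.0
Σc'Δl = 18.0 kN/m; ΣN' = 350.9 kN/m; ΣW sinα = 105.0 kN/m
Resisting = 18.0 + 350.9·tan28.3° = 18.0 + 188.9 = 207.0 kN/m
FS = 207.0 / 105.0 = 1.971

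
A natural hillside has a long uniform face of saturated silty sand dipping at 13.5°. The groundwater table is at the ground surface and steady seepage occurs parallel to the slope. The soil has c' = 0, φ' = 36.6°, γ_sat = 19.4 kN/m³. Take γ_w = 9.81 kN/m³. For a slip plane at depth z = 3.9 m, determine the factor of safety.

FS = 1.53

With seepage parallel to the slope and the water table at the surface, the effective normal stress on the slip plane uses the buoyant unit weight γ' = γ_sat − γ_w while the driving shear stress uses γ_sat:
FS = [c' + γ' z cos²β tanφ'] / [γ_sat z sinβ cosβ]
(For c' = 0 this reduces to FS = (γ'/γ_sat)·tanφ'/tanβ.)
γ' = 19.4 − 9.81 = 9.59 kN/m³
Numerator = 0.0 + 9.59·3.9·cos²13.5°·tan36.6° = 0.0 + 9.59·3.9·0.9455·0.7427 = 26.263 kPa
Denominator = 19.4·3.9·sin13.5°·cos13.5° = 19.4·3.9·0.2334·0.9724 = 17.174 kPa
FS = 26.263 / 17.174 = 1.529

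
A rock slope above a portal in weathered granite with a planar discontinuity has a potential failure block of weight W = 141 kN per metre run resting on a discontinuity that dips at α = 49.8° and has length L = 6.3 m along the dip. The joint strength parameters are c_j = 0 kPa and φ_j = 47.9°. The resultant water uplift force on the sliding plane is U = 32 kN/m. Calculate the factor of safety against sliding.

Resolving the block weight along and normal to the plane and applying the Mohr–Coulomb strength on the joint:
N' = W cosα − U = 141·cos49.8° − 32 = 59.0 kN/m
Driving force T = W sinα = 141·sin49.8° = 107.7 kN/m
Resisting force R = c_j·L + N'·tanφ_j = 0·6.3 + 59.0·tan47.9° = 0.0 + 65.3 = 65.3 kN/m
FS = R / T = 65.3 / 107.7 = 0.606

FS = 0.61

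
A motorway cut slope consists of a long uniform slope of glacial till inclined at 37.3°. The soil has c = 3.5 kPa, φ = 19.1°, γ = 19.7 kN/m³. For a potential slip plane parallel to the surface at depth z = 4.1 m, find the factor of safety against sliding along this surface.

For an infinite slope with a slip plane parallel to the surface (no pore pressure): FS = [c + γz cos²β tanφ] / [γz sinβ cosβ].
γz = 19.7·4.1 = 80.77 kN/m²
Numerator = 3.5 + 80.77·cos²37.3°·tan19.1° = 3.5 + 80.77·0.6328·0.3463 = 21.198 kPa
Denominator = 80.77·sin37.3°·cos37.3° = 80.77·0.6060·0.7955 = 38.935 kPa
FS = 21.198 / 38.935 = 0.544

FS = 0.54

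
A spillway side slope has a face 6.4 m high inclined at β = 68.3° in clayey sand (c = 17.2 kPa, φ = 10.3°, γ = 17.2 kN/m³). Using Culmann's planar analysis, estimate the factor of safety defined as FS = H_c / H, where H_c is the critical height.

FS = 1.22

H_c = (4c/γ) · sinβ cosφ / [1 − cos(β − φ)]
    = (4·17.2/17.2) · sin68.3°·cos10.3° / [1 − cos58.0°]
    = 4.000 · 0.9142 / 0.4701 = 7.78 m
FS = H_c / H = 7.78 / 6.4 = 1.215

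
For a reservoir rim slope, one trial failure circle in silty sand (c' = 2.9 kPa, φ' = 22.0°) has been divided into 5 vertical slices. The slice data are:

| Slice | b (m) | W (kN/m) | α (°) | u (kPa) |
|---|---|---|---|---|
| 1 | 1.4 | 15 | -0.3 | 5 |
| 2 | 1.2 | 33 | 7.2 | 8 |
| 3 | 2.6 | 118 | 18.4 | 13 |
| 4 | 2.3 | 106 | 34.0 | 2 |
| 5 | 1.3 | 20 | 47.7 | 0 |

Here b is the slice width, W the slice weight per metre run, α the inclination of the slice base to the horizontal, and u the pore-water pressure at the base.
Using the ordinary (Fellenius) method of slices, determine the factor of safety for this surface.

Ordinary method of slices: FS = Σ[c'·Δl_i + (W_i cosα_i − u_i·Δl_i)·tanφ'] / Σ W_i sinα_i, with Δl_i = b_i / cosα_i.
Slice 1: Δl = 1.4/cos(-0.3°) = 1.400 m; N'_1 = 15·cos(-0.3°) − 5·1.400 = 8.0; c'Δl = 4.06; W sinα = -0.1
Slice 2: Δl = 1.2/cos7.2° = 1.210 m; N'_2 = 33·cos7.2° − 8·1.210 = 23.1; c'Δl = 3.51; W sinα = 4.1
Slice 3: Δl = 2.6/cos18.4° = 2.740 m; N'_3 = 118·cos18.4° − 13·2.740 = 76.3; c'Δl = 7.95; W sinα = 37.2
Slice 4: Δl = 2.3/cos34.0° = 2.774 m; N'_4 = 106·cos34.0° − 2·2.774 = 82.3; c'Δl = 8.05; W sinα = 59.3
Slice 5: Δl = 1.3/cos47.7° = 1.932 m; N'_5 = 20·cos47.7° − 0·1.932 = 13.5; c'Δl = 5.60; W sinα = 14.8
Σc'Δl = 29.2 kN/m; ΣN' = 203.2 kN/m; ΣW sinα = 115.4 kN/m
Resisting = 29.2 + 203.2·tan22.0° = 29.2 + 82.1 = 111.3 kN/m
FS = 111.3 / 115.4 = 0.964

FS = 0.96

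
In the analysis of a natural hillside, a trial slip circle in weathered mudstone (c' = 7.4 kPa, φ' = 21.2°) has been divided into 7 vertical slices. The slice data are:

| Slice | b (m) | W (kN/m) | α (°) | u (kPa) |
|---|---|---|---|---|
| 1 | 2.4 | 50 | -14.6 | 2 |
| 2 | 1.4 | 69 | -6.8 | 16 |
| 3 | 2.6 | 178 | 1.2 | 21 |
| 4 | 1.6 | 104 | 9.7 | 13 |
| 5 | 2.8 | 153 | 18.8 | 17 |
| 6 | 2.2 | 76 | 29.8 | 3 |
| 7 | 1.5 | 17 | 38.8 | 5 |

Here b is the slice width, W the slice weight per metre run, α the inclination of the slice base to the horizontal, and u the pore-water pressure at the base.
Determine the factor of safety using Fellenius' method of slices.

Ordinary method of slices: FS = Σ[c'·Δl_i + (W_i cosα_i − u_i·Δl_i)·tanφ'] / Σ W_i sinα_i, with Δl_i = b_i / cosα_i.
Slice 1: Δl = 2.4/cos(-14.6°) = 2.480 m; N'_1 = 50·cos(-14.6°) − 2·2.480 = 43.4; c'Δl = 18.35; W sinα = -12.6
Slice 2: Δl = 1.4/cos(-6.8°) = 1.410 m; N'_2 = 69·cos(-6.8°) − 16·1.410 = 46.0; c'Δl = 10.43; W sinα = -8.2
Slice 3: Δl = 2.6/cos1.2° = 2.601 m; N'_3 = 178·cos1.2° − 21·2.601 = 123.3; c'Δl = 19.24; W sinα = 3.7
Slice 4: Δl = 1.6/cos9.7° = 1.623 m; N'_4 = 104·cos9.7° − 13·1.623 = 81.4; c'Δl = 12.01; W sinα = 17.5
Slice 5: Δl = 2.8/cos18.8° = 2.958 m; N'_5 = 153·cos18.8° − 17·2.958 = 94.6; c'Δl = 21.89; W sinα = 49.3
Slice 6: Δl = 2.2/cos29.8° = 2.535 m; N'_6 = 76·cos29.8° − 3·2.535 = 58.3; c'Δl = 18.76; W sinα = 37.8
Slice 7: Δl = 1.5/cos38.8° = 1.925 m; N'_7 = 17·cos38.8° − 5·1.925 = 3.6; c'Δl = 14.24; W sinα = 10.7
Σc'Δl = 114.9 kN/m; ΣN' = 450.7 kN/m; ΣW sinα = 98.2 kN/m
Resisting = 114.9 + 450.7·tan21.2° = 114.9 + 174.8 = 289.7 kN/m
FS = 289.7 / 98.2 = 2.950

FS = 2.95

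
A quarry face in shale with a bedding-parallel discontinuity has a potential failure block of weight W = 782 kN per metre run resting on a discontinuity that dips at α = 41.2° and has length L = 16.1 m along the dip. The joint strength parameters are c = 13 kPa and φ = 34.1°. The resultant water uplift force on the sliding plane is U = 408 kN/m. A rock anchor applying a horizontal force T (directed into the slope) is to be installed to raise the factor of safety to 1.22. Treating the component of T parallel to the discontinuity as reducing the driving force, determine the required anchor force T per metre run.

Resolving forces along and normal to the sliding plane, with the horizontal anchor force T adding T·sinα to the effective normal force and T·cosα acting up the plane against the driving force:
FS = [cL + (W cosα − U + T sinα) tanφ] / [W sinα − T cosα]
Without the anchor: N' = 180.4 kN/m, driving T_d = 515.1 kN/m, resisting R = 13·16.1 + 180.4·tan34.1° = 331.4 kN/m, FS = 0.64.
Setting FS = 1.22 and solving for T:
1.22·(515.1 − T cos41.2°) = 331.4 + T sin41.2°·tan34.1°
T·(sin41.2°·tan34.1° + 1.22·cos41.2°) = 1.22·515.1 − 331.4
T·(0.6587·0.6771 + 1.22·0.7524) = 628.4 − 331.4 = 297.0
T·1.3639 = 297.0
T = 217.7 kN/m

T = 218 kN/m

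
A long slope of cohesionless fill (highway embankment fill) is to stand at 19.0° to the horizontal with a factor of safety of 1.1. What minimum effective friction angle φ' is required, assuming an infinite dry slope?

φ' = 20.7°

FS = tanφ'/tanβ ⇒ tanφ' = FS · tanβ = 1.1 · tan19.0° = 0.3788
φ' = arctan(0.3788) = 20.74°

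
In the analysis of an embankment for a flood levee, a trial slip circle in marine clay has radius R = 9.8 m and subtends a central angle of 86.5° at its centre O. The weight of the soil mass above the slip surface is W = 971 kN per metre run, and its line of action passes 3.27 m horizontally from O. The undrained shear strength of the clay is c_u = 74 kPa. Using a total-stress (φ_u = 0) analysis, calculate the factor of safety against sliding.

FS = 3.38

Taking moments about the centre O, the resisting moment is provided by the undrained shear strength acting along the arc:
Arc length L_a = R·θ = 9.8·(86.5°·π/180) = 9.8·1.5097 = 14.80 m
M_R = c_u·L_a·R = 74·14.80·9.8 = 10729.4 kN·m/m
M_D = W·d = 971·3.27 = 3175.2 kN·m/m
FS = M_R / M_D = 10729.4 / 3175.2 = 3.379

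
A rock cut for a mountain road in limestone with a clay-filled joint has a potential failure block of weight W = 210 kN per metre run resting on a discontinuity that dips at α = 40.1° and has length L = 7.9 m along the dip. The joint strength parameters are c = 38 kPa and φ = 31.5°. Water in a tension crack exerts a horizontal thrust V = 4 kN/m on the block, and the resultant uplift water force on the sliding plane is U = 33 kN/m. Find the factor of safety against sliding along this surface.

Resolving the block weight along and normal to the plane and applying the Mohr–Coulomb strength on the joint:
N' = W cosα − U − V sinα = 210·cos40.1° − 33 − 4·sin40.1° = 125.1 kN/m
Driving force T = W sinα + V cosα = 210·sin40.1° + 4·cos40.1° = 138.3 kN/m
Resisting force R = c·L + N'·tanφ = 38·7.9 + 125.1·tan31.5° = 300.2 + 76.6 = 376.8 kN/m
FS = R / T = 376.8 / 138.3 = 2.724

FS = 2.72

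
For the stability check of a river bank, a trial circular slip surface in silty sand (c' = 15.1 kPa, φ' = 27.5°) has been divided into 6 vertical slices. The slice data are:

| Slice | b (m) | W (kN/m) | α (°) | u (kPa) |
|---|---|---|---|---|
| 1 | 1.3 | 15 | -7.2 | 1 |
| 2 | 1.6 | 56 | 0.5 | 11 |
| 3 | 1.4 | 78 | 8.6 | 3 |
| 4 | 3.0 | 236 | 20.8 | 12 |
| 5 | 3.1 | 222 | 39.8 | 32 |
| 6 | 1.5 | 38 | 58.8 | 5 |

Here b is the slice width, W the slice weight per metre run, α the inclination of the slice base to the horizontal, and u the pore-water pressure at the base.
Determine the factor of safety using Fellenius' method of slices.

Ordinary method of slices: FS = Σ[c'·Δl_i + (W_i cosα_i − u_i·Δl_i)·tanφ'] / Σ W_i sinα_i, with Δl_i = b_i / cosα_i.
Slice 1: Δl = 1.3/cos(-7.2°) = 1.310 m; N'_1 = 15·cos(-7.2°) − 1·1.310 = 13.6; c'Δl = 19.79; W sinα = -1.9
Slice 2: Δl = 1.6/cos0.5° = 1.600 m; N'_2 = 56·cos0.5° − 11·1.600 = 38.4; c'Δl = 24.16; W sinα = 0.5
Slice 3: Δl = 1.4/cos8.6° = 1.416 m; N'_3 = 78·cos8.6° − 3·1.416 = 72.9; c'Δl = 21.38; W sinα = 11.7
Slice 4: Δl = 3.0/cos20.8° = 3.209 m; N'_4 = 236·cos20.8° − 12·3.209 = 182.1; c'Δl = 48.46; W sinα = 83.8
Slice 5: Δl = 3.1/cos39.8° = 4.035 m; N'_5 = 222·cos39.8° − 32·4.035 = 41.4; c'Δl = 60.93; W sinα = 142.1
Slice 6: Δl = 1.5/cos58.8° = 2.896 m; N'_6 = 38·cos58.8° − 5·2.896 = 5.2; c'Δl = 43.72; W sinα = 32.5
Σc'Δl = 218.4 kN/m; ΣN' = 353.6 kN/m; ΣW sinα = 268.7 kN/m
Resisting = 218.4 + 353.6·tan27.5° = 218.4 + 184.1 = 402.5 kN/m
FS = 402.5 / 268.7 = 1.498

FS = 1.50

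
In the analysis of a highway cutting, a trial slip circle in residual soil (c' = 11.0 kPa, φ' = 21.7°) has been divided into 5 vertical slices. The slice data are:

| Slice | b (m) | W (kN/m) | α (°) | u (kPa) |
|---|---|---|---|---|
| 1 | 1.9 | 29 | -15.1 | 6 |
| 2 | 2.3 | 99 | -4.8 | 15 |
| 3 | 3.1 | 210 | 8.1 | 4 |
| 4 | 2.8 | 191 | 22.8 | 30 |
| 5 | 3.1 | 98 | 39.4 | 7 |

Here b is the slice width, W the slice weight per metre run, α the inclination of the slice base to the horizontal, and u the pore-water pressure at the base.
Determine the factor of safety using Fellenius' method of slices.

Ordinary method of slices: FS = Σ[c'·Δl_i + (W_i cosα_i − u_i·Δl_i)·tanφ'] / Σ W_i sinα_i, with Δl_i = b_i / cosα_i.
Slice 1: Δl = 1.9/cos(-15.1°) = 1.968 m; N'_1 = 29·cos(-15.1°) − 6·1.968 = 16.2; c'Δl = 21.65; W sinα = -7.6
Slice 2: Δl = 2.3/cos(-4.8°) = 2.308 m; N'_2 = 99·cos(-4.8°) − 15·2.308 = 64.0; c'Δl = 25.39; W sinα = -8.3
Slice 3: Δl = 3.1/cos8.1° = 3.131 m; N'_3 = 210·cos8.1° − 4·3.131 = 195.4; c'Δl = 34.44; W sinα = 29.6
Slice 4: Δl = 2.8/cos22.8° = 3.037 m; N'_4 = 191·cos22.8° − 30·3.037 = 85.0; c'Δl = 33.41; W sinα = 74.0
Slice 5: Δl = 3.1/cos39.4° = 4.012 m; N'_5 = 98·cos39.4° − 7·4.012 = 47.6; c'Δl = 44.13; W sinα = 62.2
Σc'Δl = 159.0 kN/m; ΣN' = 408.2 kN/m; ΣW sinα = 150.0 kN/m
Resisting = 159.0 + 408.2·tan21.7° = 159.0 + 162.4 = 321.5 kN/m
FS = 321.5 / 150.0 = 2.144

FS = 2.14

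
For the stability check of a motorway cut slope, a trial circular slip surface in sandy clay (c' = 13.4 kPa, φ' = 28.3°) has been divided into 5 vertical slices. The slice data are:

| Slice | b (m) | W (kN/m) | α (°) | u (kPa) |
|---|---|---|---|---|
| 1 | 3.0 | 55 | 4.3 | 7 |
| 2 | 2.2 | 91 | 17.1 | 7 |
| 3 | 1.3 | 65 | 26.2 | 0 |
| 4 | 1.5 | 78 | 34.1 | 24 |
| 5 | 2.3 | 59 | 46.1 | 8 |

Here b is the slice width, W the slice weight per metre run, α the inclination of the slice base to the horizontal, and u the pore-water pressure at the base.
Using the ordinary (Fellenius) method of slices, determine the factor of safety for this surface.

Ordinary method of slices: FS = Σ[c'·Δl_i + (W_i cosα_i − u_i·Δl_i)·tanφ'] / Σ W_i sinα_i, with Δl_i = b_i / cosα_i.
Slice 1: Δl = 3.0/cos4.3° = 3.008 m; N'_1 = 55·cos4.3° − 7·3.008 = 33.8; c'Δl = 40.31; W sinα = 4.1
Slice 2: Δl = 2.2/cos17.1° = 2.302 m; N'_2 = 91·cos17.1° − 7·2.302 = 70.9; c'Δl = 30.84; W sinα = 26.8
Slice 3: Δl = 1.3/cos26.2° = 1.449 m; N'_3 = 65·cos26.2° − 0·1.449 = 58.3; c'Δl = 19.41; W sinα = 28.7
Slice 4: Δl = 1.5/cos34.1° = 1.811 m; N'_4 = 78·cos34.1° − 24·1.811 = 21.1; c'Δl = 24.27; W sinα = 43.7
Slice 5: Δl = 2.3/cos46.1° = 3.317 m; N'_5 = 59·cos46.1° − 8·3.317 = 14.4; c'Δl = 44.45; W sinα = 42.5
Σc'Δl = 159.3 kN/m; ΣN' = 198.5 kN/m; ΣW sinα = 145.8 kN/m
Resisting = 159.3 + 198.5·tan28.3° = 159.3 + 106.9 = 266.2 kN/m
FS = 266.2 / 145.8 = 1.825

FS = 1.83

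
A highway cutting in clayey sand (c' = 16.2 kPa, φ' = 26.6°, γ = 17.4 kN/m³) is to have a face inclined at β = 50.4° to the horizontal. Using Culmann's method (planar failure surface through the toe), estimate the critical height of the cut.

Culmann's analysis gives the critical failure plane at α_cr = (β + φ')/2 = (50.4 + 26.6)/2 = 38.5°, and the critical height
H_c = (4c'/γ) · sinβ cosφ' / [1 − cos(β − φ')]
    = (4·16.2/17.4) · sin50.4°·cos26.6° / [1 − cos(23.8°)]
    = 3.724 · 0.7705·0.8942 / [1 − 0.9150]
    = 3.724 · 0.6890 / 0.0850
    = 30.17 m

H_c = 30.17 m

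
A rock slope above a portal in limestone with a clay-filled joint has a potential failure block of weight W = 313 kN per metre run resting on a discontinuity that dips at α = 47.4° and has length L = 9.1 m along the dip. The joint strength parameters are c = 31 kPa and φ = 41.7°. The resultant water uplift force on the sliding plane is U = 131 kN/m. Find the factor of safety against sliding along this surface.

FS = 1.54

Resolving the block weight along and normal to the plane and applying the Mohr–Coulomb strength on the joint:
N' = W cosα − U = 313·cos47.4° − 131 = 80.9 kN/m
Driving force T = W sinα = 313·sin47.4° = 230.4 kN/m
Resisting force R = c·L + N'·tanφ = 31·9.1 + 80.9·tan41.7° = 282.1 + 72.0 = 354.1 kN/m
FS = R / T = 354.1 / 230.4 = 1.537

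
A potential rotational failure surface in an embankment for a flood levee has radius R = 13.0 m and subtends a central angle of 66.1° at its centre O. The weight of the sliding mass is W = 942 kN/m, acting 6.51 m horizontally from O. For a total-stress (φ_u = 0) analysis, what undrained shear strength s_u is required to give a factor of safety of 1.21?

s_u = 38.1 kPa

FS = s_u·L_a·R / (W·d), so s_u = FS·W·d / (L_a·R).
Arc length L_a = R·θ = 13.0·(66.1°·π/180) = 13.0·1.1537 = 15.00 m
s_u = 1.21·942·6.51 / (15.00·13.0) = 7420.2 / 194.97 = 38.06 kPa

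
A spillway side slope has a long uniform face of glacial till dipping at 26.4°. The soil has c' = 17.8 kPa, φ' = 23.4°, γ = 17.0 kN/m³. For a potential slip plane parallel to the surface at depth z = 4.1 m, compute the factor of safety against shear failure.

FS = 1.51

For an infinite slope with a slip plane parallel to the surface (no pore pressure): FS = [c' + γz cos²β tanφ'] / [γz sinβ cosβ].
γz = 17.0·4.1 = 69.70 kN/m²
Numerator = 17.8 + 69.70·cos²26.4°·tan23.4° = 17.8 + 69.70·0.8023·0.4327 = 41.999 kPa
Denominator = 69.70·sin26.4°·cos26.4° = 69.70·0.4446·0.8957 = 27.759 kPa
FS = 41.999 / 27.759 = 1.513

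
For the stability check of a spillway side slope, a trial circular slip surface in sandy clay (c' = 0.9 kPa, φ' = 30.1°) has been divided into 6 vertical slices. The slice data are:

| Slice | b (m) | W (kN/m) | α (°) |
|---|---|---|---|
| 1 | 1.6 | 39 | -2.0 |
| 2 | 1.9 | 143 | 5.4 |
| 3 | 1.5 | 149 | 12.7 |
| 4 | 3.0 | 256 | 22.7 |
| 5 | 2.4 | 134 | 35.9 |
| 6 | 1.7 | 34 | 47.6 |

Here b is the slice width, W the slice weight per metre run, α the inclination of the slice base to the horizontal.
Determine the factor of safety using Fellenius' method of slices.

FS = 1.68

Ordinary method of slices: FS = Σ[c'·Δl_i + (W_i cosα_i)·tanφ'] / Σ W_i sinα_i, with Δl_i = b_i / cosα_i.
Slice 1: Δl = 1.6/cos(-2.0°) = 1.601 m; N'_1 = 39·cos(-2.0°) = 39.0; c'Δl = 1.44; W sinα = -1.4
Slice 2: Δl = 1.9/cos5.4° = 1.908 m; N'_2 = 143·cos5.4° = 142.4; c'Δl = 1.72; W sinα = 13.5
Slice 3: Δl = 1.5/cos12.7° = 1.538 m; N'_3 = 149·cos12.7° = 145.4; c'Δl = 1.38; W sinα = 32.8
Slice 4: Δl = 3.0/cos22.7° = 3.252 m; N'_4 = 256·cos22.7° = 236.2; c'Δl = 2.93; W sinα = 98.8
Slice 5: Δl = 2.4/cos35.9° = 2.963 m; N'_5 = 134·cos35.9° = 108.5; c'Δl = 2.67; W sinα = 78.6
Slice 6: Δl = 1.7/cos47.6° = 2.521 m; N'_6 = 34·cos47.6° = 22.9; c'Δl = 2.27; W sinα = 25.1
Σc'Δl = 12.4 kN/m; ΣN' = 694.3 kN/m; ΣW sinα = 247.3 kN/m
Resisting = 12.4 + 694.3·tan30.1° = 12.4 + 402.5 = 414.9 kN/m
FS = 414.9 / 247.3 = 1.678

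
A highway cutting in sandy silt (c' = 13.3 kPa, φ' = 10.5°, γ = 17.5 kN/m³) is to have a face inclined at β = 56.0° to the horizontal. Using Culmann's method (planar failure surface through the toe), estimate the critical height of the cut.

H_c = 8.29 m

Culmann's analysis gives the critical failure plane at α_cr = (β + φ')/2 = (56.0 + 10.5)/2 = 33.2°, and the critical height
H_c = (4c'/γ) · sinβ cosφ' / [1 − cos(β − φ')]
    = (4·13.3/17.5) · sin56.0°·cos10.5° / [1 − cos(45.5°)]
    = 3.040 · 0.8290·0.9833 / [1 − 0.7009]
    = 3.040 · 0.8152 / 0.2991
    = 8.29 m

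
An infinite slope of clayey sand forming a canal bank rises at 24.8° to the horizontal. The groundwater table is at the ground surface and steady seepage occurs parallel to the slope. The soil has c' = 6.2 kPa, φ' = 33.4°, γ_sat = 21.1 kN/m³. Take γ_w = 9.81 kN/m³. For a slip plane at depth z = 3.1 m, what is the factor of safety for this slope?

FS = 1.01

With seepage parallel to the slope and the water table at the surface, the effective normal stress on the slip plane uses the buoyant unit weight γ' = γ_sat − γ_w while the driving shear stress uses γ_sat:
FS = [c' + γ' z cos²β tanφ'] / [γ_sat z sinβ cosβ]
γ' = 21.1 − 9.81 = 11.29 kN/m³
Numerator = 6.2 + 11.29·3.1·cos²24.8°·tan33.4° = 6.2 + 11.29·3.1·0.8241·0.6594 = 25.217 kPa
Denominator = 21.1·3.1·sin24.8°·cos24.8° = 21.1·3.1·0.4195·0.9078 = 24.906 kPa
FS = 25.217 / 24.906 = 1.012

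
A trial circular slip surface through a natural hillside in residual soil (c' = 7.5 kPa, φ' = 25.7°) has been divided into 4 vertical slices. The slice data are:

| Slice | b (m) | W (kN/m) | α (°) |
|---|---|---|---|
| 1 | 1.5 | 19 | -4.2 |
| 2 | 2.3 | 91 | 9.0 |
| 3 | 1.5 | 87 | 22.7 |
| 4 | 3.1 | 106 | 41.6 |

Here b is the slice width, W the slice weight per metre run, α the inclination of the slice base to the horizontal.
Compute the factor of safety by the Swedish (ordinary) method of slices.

Ordinary method of slices: FS = Σ[c'·Δl_i + (W_i cosα_i)·tanφ'] / Σ W_i sinα_i, with Δl_i = b_i / cosα_i.
Slice 1: Δl = 1.5/cos(-4.2°) = 1.504 m; N'_1 = 19·cos(-4.2°) = 18.9; c'Δl = 11.28; W sinα = -1.4
Slice 2: Δl = 2.3/cos9.0° = 2.329 m; N'_2 = 91·cos9.0° = 89.9; c'Δl = 17.47; W sinα = 14.2
Slice 3: Δl = 1.5/cos22.7° = 1.626 m; N'_3 = 87·cos22.7° = 80.3; c'Δl = 12.19; W sinα = 33.6
Slice 4: Δl = 3.1/cos41.6° = 4.146 m; N'_4 = 106·cos41.6° = 79.3; c'Δl = 31.09; W sinα = 70.4
Σc'Δl = 72.0 kN/m; ΣN' = 268.4 kN/m; ΣW sinα = 116.8 kN/m
Resisting = 72.0 + 268.4·tan25.7° = 72.0 + 129.2 = 201.2 kN/m
FS = 201.2 / 116.8 = 1.723

FS = 1.72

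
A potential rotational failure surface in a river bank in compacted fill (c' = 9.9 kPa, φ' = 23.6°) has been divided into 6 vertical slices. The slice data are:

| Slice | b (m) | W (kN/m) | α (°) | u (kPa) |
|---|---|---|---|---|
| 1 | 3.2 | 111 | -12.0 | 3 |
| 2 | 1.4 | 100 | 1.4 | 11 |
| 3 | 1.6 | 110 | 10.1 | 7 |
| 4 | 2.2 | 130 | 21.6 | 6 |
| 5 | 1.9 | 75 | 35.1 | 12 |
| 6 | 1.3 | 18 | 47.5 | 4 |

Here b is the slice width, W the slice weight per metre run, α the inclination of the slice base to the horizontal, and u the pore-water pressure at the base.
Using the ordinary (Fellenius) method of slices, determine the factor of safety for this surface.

Ordinary method of slices: FS = Σ[c'·Δl_i + (W_i cosα_i − u_i·Δl_i)·tanφ'] / Σ W_i sinα_i, with Δl_i = b_i / cosα_i.
Slice 1: Δl = 3.2/cos(-12.0°) = 3.271 m; N'_1 = 111·cos(-12.0°) − 3·3.271 = 98.8; c'Δl = 32.39; W sinα = -23.1
Slice 2: Δl = 1.4/cos1.4° = 1.400 m; N'_2 = 100·cos1.4° − 11·1.400 = 84.6; c'Δl = 13.86; W sinα = 2.4
Slice 3: Δl = 1.6/cos10.1° = 1.625 m; N'_3 = 110·cos10.1° − 7·1.625 = 96.9; c'Δl = 16.09; W sinα = 19.3
Slice 4: Δl = 2.2/cos21.6° = 2.366 m; N'_4 = 130·cos21.6° − 6·2.366 = 106.7; c'Δl = 23.42; W sinα = 47.9
Slice 5: Δl = 1.9/cos35.1° = 2.322 m; N'_5 = 75·cos35.1° − 12·2.322 = 33.5; c'Δl = 22.99; W sinα = 43.1
Slice 6: Δl = 1.3/cos47.5° = 1.924 m; N'_6 = 18·cos47.5° − 4·1.924 = 4.5; c'Δl = 19.05; W sinα = 13.3
Σc'Δl = 127.8 kN/m; ΣN' = 424.9 kN/m; ΣW sinα = 102.9 kN/m
Resisting = 127.8 + 424.9·tan23.6° = 127.8 + 185.6 = 313.4 kN/m
FS = 313.4 / 102.9 = 3.046

FS = 3.05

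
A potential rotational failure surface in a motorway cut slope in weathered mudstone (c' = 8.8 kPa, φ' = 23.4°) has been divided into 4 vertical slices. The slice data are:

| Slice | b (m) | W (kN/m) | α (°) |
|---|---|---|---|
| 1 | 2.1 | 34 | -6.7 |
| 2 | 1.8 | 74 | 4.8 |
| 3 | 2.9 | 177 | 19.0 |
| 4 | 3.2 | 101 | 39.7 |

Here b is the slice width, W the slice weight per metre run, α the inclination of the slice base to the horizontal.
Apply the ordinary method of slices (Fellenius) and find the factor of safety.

FS = 2.02

Ordinary method of slices: FS = Σ[c'·Δl_i + (W_i cosα_i)·tanφ'] / Σ W_i sinα_i, with Δl_i = b_i / cosα_i.
Slice 1: Δl = 2.1/cos(-6.7°) = 2.114 m; N'_1 = 34·cos(-6.7°) = 33.8; c'Δl = 18.61; W sinα = -4.0
Slice 2: Δl = 1.8/cos4.8° = 1.806 m; N'_2 = 74·cos4.8° = 73.7; c'Δl = 15.90; W sinα = 6.2
Slice 3: Δl = 2.9/cos19.0° = 3.067 m; N'_3 = 177·cos19.0° = 167.4; c'Δl = 26.99; W sinα = 57.6
Slice 4: Δl = 3.2/cos39.7° = 4.159 m; N'_4 = 101·cos39.7° = 77.7; c'Δl = 36.60; W sinα = 64.5
Σc'Δl = 98.1 kN/m; ΣN' = 352.6 kN/m; ΣW sinα = 124.4 kN/m
Resisting = 98.1 + 352.6·tan23.4° = 98.1 + 152.6 = 250.7 kN/m
FS = 250.7 / 124.4 = 2.016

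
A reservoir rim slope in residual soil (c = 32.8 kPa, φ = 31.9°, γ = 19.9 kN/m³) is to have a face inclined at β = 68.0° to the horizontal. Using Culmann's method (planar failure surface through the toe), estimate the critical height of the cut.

H_c = 27.03 m

Culmann's analysis gives the critical failure plane at α_cr = (β + φ)/2 = (68.0 + 31.9)/2 = 50.0°, and the critical height
H_c = (4c/γ) · sinβ cosφ / [1 − cos(β − φ)]
    = (4·32.8/19.9) · sin68.0°·cos31.9° / [1 − cos(36.1°)]
    = 6.593 · 0.9272·0.8490 / [1 − 0.8080]
    = 6.593 · 0.7872 / 0.1920
    = 27.03 m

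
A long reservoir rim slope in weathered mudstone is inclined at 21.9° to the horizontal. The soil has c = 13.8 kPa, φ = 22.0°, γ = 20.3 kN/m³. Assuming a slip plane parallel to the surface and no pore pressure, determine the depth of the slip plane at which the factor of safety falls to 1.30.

z = 6.66 m

Setting FS = 1.30 in FS = [c + γz cos²β tanφ] / [γz sinβ cosβ] and solving for z:
z = c / [γ cosβ (FS·sinβ − cosβ·tanφ)]
  = 13.8 / [20.3·cos21.9°·(1.30·sin21.9° − cos21.9°·tan22.0°)]
  = 13.8 / [20.3·0.9278·(1.30·0.3730 − 0.9278·0.4040)]
  = 13.8 / 2.0721 = 6.660 m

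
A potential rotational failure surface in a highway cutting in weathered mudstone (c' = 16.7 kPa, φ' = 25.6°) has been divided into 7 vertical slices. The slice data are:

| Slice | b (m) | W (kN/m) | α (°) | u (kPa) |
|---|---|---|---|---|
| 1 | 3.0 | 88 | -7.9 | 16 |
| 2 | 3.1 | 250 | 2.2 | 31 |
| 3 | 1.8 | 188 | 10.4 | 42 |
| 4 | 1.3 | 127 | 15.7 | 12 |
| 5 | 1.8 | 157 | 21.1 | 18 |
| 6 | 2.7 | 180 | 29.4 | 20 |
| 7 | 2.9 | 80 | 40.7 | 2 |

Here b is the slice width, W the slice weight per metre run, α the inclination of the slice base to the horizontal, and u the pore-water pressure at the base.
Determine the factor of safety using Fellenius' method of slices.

FS = 2.37

Ordinary method of slices: FS = Σ[c'·Δl_i + (W_i cosα_i − u_i·Δl_i)·tanφ'] / Σ W_i sinα_i, with Δl_i = b_i / cosα_i.
Slice 1: Δl = 3.0/cos(-7.9°) = 3.029 m; N'_1 = 88·cos(-7.9°) − 16·3.029 = 38.7; c'Δl = 50.58; W sinα = -12.1
Slice 2: Δl = 3.1/cos2.2° = 3.102 m; N'_2 = 250·cos2.2° − 31·3.102 = 153.6; c'Δl = 51.81; W sinα = 9.6
Slice 3: Δl = 1.8/cos10.4° = 1.830 m; N'_3 = 188·cos10.4° − 42·1.830 = 108.0; c'Δl = 30.56; W sinα = 33.9
Slice 4: Δl = 1.3/cos15.7° = 1.350 m; N'_4 = 127·cos15.7° − 12·1.350 = 106.1; c'Δl = 22.55; W sinα = 34.4
Slice 5: Δl = 1.8/cos21.1° = 1.929 m; N'_5 = 157·cos21.1° − 18·1.929 = 111.7; c'Δl = 32.22; W sinα = 56.5
Slice 6: Δl = 2.7/cos29.4° = 3.099 m; N'_6 = 180·cos29.4° − 20·3.099 = 94.8; c'Δl = 51.76; W sinα = 88.4
Slice 7: Δl = 2.9/cos40.7° = 3.825 m; N'_7 = 80·cos40.7° − 2·3.825 = 53.0; c'Δl = 63.88; W sinα = 52.2
Σc'Δl = 303.4 kN/m; ΣN' = 666.0 kN/m; ΣW sinα = 262.9 kN/m
Resisting = 303.4 + 666.0·tan25.6° = 303.4 + 319.1 = 622.5 kN/m
FS = 622.5 / 262.9 = 2.368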